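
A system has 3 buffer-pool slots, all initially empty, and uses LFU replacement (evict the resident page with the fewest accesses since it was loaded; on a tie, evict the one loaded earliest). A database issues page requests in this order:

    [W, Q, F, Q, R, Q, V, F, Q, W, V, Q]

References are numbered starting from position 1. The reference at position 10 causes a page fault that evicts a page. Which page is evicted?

pos 1: W: fault, frames [W]
pos 2: Q: fault, frames [W, Q]
pos 3: F: fault, frames [W, Q, F]
pos 4: Q: hit
pos 5: R: fault, evict W, frames [Q, F, R]
pos 6: Q: hit
pos 7: V: fault, evict F, frames [Q, R, V]
pos 8: F: fault, evict R, frames [Q, V, F]
pos 9: Q: hit
pos 10: W: fault, evict V, frames [Q, F, W]
At position 10, page V is evicted.

V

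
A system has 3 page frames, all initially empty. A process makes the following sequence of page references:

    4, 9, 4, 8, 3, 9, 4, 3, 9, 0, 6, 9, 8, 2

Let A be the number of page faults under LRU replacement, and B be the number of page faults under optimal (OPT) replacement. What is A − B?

Under LRU: F F . F F F F . . F F . F F → 10 faults.
Under OPT: F F . F F . . . . F F . F F → 8 faults.
A − B = 10 − 8 = 2.

2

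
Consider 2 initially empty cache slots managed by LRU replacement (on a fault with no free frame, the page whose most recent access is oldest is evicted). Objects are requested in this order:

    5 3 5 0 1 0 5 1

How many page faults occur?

6

5: fault, frames (5)
3: fault, frames (5 3)
5: hit
0: fault, evict 3, frames (5 0)
1: fault, evict 5, frames (0 1)
0: hit
5: fault, evict 1, frames (0 5)
1: fault, evict 0, frames (5 1)
Page faults: 6.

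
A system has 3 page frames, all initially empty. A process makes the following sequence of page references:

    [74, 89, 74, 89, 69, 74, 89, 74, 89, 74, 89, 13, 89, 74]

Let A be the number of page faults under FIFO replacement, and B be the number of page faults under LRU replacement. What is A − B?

1

Under FIFO: F F . . F . . . . . . F . F → 5 faults.
Under LRU: F F . . F . . . . . . F . . → 4 faults.
A − B = 5 − 4 = 1.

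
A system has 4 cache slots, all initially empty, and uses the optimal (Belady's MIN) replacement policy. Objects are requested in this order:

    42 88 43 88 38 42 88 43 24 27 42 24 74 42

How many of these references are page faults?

42: fault, frames (42)
88: fault, frames (42 88)
43: fault, frames (42 88 43)
88: hit
38: fault, frames (42 88 43 38)
42: hit
88: hit
43: hit
24: fault, evict 38, frames (42 88 43 24)
27: fault, evict 43, frames (42 88 24 27)
42: hit
24: hit
74: fault, evict 27, frames (42 88 24 74)
42: hit
Page faults: 7.

7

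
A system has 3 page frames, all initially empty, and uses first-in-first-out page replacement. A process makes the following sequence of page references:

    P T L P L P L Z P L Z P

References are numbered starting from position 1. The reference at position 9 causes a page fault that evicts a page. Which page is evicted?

pos 1: P -> fault, frames {P}
pos 2: T -> fault, frames {P,T}
pos 3: L -> fault, frames {P,T,L}
pos 4: P -> hit
pos 5: L -> hit
pos 6: P -> hit
pos 7: L -> hit
pos 8: Z -> fault, evict P, frames {T,L,Z}
pos 9: P -> fault, evict T, frames {L,Z,P}
At position 9, page T is evicted.

T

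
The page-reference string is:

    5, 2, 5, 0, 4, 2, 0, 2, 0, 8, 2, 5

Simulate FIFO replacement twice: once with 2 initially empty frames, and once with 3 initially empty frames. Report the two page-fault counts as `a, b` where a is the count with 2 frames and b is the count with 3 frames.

2 frames: F F . F F F F . . F F F → 9 faults.
3 frames: F F . F F . . . . F F F → 7 faults.
7 < 9: adding a frame reduced faults, as is typical.

9, 7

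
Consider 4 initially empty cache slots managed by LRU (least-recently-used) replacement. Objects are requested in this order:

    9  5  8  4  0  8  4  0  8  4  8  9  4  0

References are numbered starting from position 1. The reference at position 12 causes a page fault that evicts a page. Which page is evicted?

5

pos 1: 9 -> fault, frames (9)
pos 2: 5 -> fault, frames (9 5)
pos 3: 8 -> fault, frames (9 5 8)
pos 4: 4 -> fault, frames (9 5 8 4)
pos 5: 0 -> fault, evict 9, frames (5 8 4 0)
pos 6: 8 -> hit
pos 7: 4 -> hit
pos 8: 0 -> hit
pos 9: 8 -> hit
pos 10: 4 -> hit
pos 11: 8 -> hit
pos 12: 9 -> fault, evict 5, frames (0 4 8 9)
At position 12, page 5 is evicted.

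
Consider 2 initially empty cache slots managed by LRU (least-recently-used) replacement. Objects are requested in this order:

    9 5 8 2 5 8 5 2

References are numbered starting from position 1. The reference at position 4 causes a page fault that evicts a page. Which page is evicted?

5

pos 1: 9: fault, frames [9]
pos 2: 5: fault, frames [9, 5]
pos 3: 8: fault, evict 9, frames [5, 8]
pos 4: 2: fault, evict 5, frames [8, 2]
At position 4, page 5 is evicted.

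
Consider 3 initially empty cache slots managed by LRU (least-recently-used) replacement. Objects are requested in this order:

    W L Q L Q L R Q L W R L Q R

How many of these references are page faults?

7

W: miss, frames {W}
L: miss, frames {W,L}
Q: miss, frames {W,L,Q}
L: hit
Q: hit
L: hit
R: miss, evict W, frames {Q,L,R}
Q: hit
L: hit
W: miss, evict R, frames {Q,L,W}
R: miss, evict Q, frames {L,W,R}
L: hit
Q: miss, evict W, frames {R,L,Q}
R: hit
Page faults: 7.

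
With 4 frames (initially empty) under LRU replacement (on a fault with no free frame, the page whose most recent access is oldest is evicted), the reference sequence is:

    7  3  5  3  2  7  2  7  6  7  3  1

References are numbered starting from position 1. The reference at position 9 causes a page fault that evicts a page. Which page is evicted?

5

pos 1: 7 -> fault, frames [7]
pos 2: 3 -> fault, frames [7, 3]
pos 3: 5 -> fault, frames [7, 3, 5]
pos 4: 3 -> hit
pos 5: 2 -> fault, frames [7, 5, 3, 2]
pos 6: 7 -> hit
pos 7: 2 -> hit
pos 8: 7 -> hit
pos 9: 6 -> fault, evict 5, frames [3, 2, 7, 6]
At position 9, page 5 is evicted.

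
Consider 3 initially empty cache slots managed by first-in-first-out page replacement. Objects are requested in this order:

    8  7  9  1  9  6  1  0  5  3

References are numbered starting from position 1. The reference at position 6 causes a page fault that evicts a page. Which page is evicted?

pos 1: 8 -> fault, frames {8}
pos 2: 7 -> fault, frames {8,7}
pos 3: 9 -> fault, frames {8,7,9}
pos 4: 1 -> fault, evict 8, frames {7,9,1}
pos 5: 9 -> hit
pos 6: 6 -> fault, evict 7, frames {9,1,6}
At position 6, page 7 is evicted.

7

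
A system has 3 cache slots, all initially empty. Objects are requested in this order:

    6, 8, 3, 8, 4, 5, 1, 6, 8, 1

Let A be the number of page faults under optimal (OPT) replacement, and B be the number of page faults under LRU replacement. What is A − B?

Under OPT: F F F . F F F . . . → 6 faults.
Under LRU: F F F . F F F F F . → 8 faults.
A − B = 6 − 8 = -2.

-2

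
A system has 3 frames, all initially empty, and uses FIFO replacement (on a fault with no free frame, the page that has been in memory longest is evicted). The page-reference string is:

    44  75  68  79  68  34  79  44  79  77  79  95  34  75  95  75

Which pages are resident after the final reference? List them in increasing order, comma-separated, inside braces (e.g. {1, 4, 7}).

44 -> fault, frames [44]
75 -> fault, frames [44, 75]
68 -> fault, frames [44, 75, 68]
79 -> fault, evict 44, frames [75, 68, 79]
68 -> hit
34 -> fault, evict 75, frames [68, 79, 34]
79 -> hit
44 -> fault, evict 68, frames [79, 34, 44]
79 -> hit
77 -> fault, evict 79, frames [34, 44, 77]
79 -> fault, evict 34, frames [44, 77, 79]
95 -> fault, evict 44, frames [77, 79, 95]
34 -> fault, evict 77, frames [79, 95, 34]
75 -> fault, evict 79, frames [95, 34, 75]
95 -> hit
75 -> hit

{34, 75, 95}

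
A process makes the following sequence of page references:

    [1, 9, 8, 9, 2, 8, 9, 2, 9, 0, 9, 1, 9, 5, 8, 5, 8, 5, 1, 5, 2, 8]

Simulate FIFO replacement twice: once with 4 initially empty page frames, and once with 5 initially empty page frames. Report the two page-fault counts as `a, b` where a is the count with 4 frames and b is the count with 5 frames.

10, 7

4 frames: F F F . F . . . . F . F F F F . . . . . F . → 10 faults.
5 frames: F F F . F . . . . F . . . F . . . . F . . . → 7 faults.
7 < 10: adding a frame reduced faults, as is typical.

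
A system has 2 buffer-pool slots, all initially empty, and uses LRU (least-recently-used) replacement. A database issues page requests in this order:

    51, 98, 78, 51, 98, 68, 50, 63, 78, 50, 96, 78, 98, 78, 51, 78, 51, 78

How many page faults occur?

14

51 → fault, frames [51]
98 → fault, frames [51, 98]
78 → fault, evict 51, frames [98, 78]
51 → fault, evict 98, frames [78, 51]
98 → fault, evict 78, frames [51, 98]
68 → fault, evict 51, frames [98, 68]
50 → fault, evict 98, frames [68, 50]
63 → fault, evict 68, frames [50, 63]
78 → fault, evict 50, frames [63, 78]
50 → fault, evict 63, frames [78, 50]
96 → fault, evict 78, frames [50, 96]
78 → fault, evict 50, frames [96, 78]
98 → fault, evict 96, frames [78, 98]
78 → hit
51 → fault, evict 98, frames [78, 51]
78 → hit
51 → hit
78 → hit
Page faults: 14.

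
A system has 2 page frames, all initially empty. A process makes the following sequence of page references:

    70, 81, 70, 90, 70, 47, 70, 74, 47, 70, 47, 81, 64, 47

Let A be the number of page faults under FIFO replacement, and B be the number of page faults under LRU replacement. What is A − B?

Under FIFO: F F . F F F . F . F F F F F → 11 faults.
Under LRU: F F . F . F . F F F . F F F → 10 faults.
A − B = 11 − 10 = 1.

1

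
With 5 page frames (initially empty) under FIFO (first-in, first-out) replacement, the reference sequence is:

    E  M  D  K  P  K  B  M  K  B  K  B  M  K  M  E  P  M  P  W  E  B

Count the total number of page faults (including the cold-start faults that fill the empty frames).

E -> miss, frames [E]
M -> miss, frames [E, M]
D -> miss, frames [E, M, D]
K -> miss, frames [E, M, D, K]
P -> miss, frames [E, M, D, K, P]
K -> hit
B -> miss, evict E, frames [M, D, K, P, B]
M -> hit
K -> hit
B -> hit
K -> hit
B -> hit
M -> hit
K -> hit
M -> hit
E -> miss, evict M, frames [D, K, P, B, E]
P -> hit
M -> miss, evict D, frames [K, P, B, E, M]
P -> hit
W -> miss, evict K, frames [P, B, E, M, W]
E -> hit
B -> hit
Page faults: 9.

9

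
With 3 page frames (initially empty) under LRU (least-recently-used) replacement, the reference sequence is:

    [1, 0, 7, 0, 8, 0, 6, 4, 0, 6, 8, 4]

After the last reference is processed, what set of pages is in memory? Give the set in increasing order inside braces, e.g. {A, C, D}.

{4, 6, 8}

1 → fault, frames (1)
0 → fault, frames (1 0)
7 → fault, frames (1 0 7)
0 → hit
8 → fault, evict 1, frames (7 0 8)
0 → hit
6 → fault, evict 7, frames (8 0 6)
4 → fault, evict 8, frames (0 6 4)
0 → hit
6 → hit
8 → fault, evict 4, frames (0 6 8)
4 → fault, evict 0, frames (6 8 4)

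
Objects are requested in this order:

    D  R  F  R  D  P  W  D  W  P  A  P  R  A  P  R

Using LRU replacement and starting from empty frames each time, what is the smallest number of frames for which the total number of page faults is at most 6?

f=1: 16 faults
f=2: 13 faults
f=3: 7 faults
f=4: 7 faults
f=5: 6 faults
f=6: 6 faults
Smallest f with faults ≤ 6 is 5.

5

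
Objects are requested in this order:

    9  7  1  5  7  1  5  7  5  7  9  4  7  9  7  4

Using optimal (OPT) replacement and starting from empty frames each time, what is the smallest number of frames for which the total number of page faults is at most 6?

f=1: 16 faults
f=2: 10 faults
f=3: 6 faults
f=4: 5 faults
f=5: 5 faults
Smallest f with faults ≤ 6 is 3.

3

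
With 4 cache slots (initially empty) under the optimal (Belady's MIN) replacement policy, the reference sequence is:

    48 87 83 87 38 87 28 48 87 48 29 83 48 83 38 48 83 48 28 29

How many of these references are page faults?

48 -> fault, frames [48]
87 -> fault, frames [48, 87]
83 -> fault, frames [48, 87, 83]
87 -> hit
38 -> fault, frames [48, 87, 83, 38]
87 -> hit
28 -> fault, evict 38, frames [48, 87, 83, 28]
48 -> hit
87 -> hit
48 -> hit
29 -> fault, evict 87, frames [48, 83, 28, 29]
83 -> hit
48 -> hit
83 -> hit
38 -> fault, evict 29, frames [48, 83, 28, 38]
48 -> hit
83 -> hit
48 -> hit
28 -> hit
29 -> fault, evict 38, frames [48, 83, 28, 29]
Page faults: 8.

8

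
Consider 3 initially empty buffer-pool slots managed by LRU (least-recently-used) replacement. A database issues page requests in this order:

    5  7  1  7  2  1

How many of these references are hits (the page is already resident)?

5 -> miss, frames [5]
7 -> miss, frames [5, 7]
1 -> miss, frames [5, 7, 1]
7 -> hit
2 -> miss, evict 5, frames [1, 7, 2]
1 -> hit
Hits: 2.

2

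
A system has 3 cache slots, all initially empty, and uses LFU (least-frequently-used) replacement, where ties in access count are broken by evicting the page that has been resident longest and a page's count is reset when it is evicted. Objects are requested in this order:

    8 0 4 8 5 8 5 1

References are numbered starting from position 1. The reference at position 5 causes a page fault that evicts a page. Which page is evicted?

0

pos 1: 8 → miss, frames (8)
pos 2: 0 → miss, frames (8 0)
pos 3: 4 → miss, frames (8 0 4)
pos 4: 8 → hit
pos 5: 5 → miss, evict 0, frames (8 4 5)
At position 5, page 0 is evicted.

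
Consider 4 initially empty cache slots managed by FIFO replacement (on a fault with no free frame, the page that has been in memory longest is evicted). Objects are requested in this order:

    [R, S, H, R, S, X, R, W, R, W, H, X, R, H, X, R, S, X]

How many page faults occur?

R: fault, frames {R}
S: fault, frames {R,S}
H: fault, frames {R,S,H}
R: hit
S: hit
X: fault, frames {R,S,H,X}
R: hit
W: fault, evict R, frames {S,H,X,W}
R: fault, evict S, frames {H,X,W,R}
W: hit
H: hit
X: hit
R: hit
H: hit
X: hit
R: hit
S: fault, evict H, frames {X,W,R,S}
X: hit
Page faults: 7.

7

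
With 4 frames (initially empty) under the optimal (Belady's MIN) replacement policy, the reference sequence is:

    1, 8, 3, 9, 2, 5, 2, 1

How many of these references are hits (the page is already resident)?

1: fault, frames (1)
8: fault, frames (1 8)
3: fault, frames (1 8 3)
9: fault, frames (1 8 3 9)
2: fault, evict 9, frames (1 8 3 2)
5: fault, evict 3, frames (1 8 2 5)
2: hit
1: hit
Hits: 2.

2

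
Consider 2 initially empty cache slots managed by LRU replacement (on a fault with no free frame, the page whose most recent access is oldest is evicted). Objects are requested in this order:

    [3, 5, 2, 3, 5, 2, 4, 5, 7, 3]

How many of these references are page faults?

3 → miss, frames {3}
5 → miss, frames {3,5}
2 → miss, evict 3, frames {5,2}
3 → miss, evict 5, frames {2,3}
5 → miss, evict 2, frames {3,5}
2 → miss, evict 3, frames {5,2}
4 → miss, evict 5, frames {2,4}
5 → miss, evict 2, frames {4,5}
7 → miss, evict 4, frames {5,7}
3 → miss, evict 5, frames {7,3}
Page faults: 10.

10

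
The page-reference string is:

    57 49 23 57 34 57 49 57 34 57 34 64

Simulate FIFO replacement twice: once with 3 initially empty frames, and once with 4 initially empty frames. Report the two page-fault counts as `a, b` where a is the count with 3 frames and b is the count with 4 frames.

7, 5

3 frames: F F F . F F F . . . . F → 7 faults.
4 frames: F F F . F . . . . . . F → 5 faults.
5 < 7: adding a frame reduced faults, as is typical.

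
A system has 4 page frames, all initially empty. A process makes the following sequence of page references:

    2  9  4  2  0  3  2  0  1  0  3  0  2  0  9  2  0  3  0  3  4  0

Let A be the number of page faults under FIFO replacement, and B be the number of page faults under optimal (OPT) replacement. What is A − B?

3

Under FIFO: F F F . F F F . F . . . . . F . F F . . F . → 11 faults.
Under OPT: F F F . F F . . F . . . . . F . . . . . F . → 8 faults.
A − B = 11 − 8 = 3.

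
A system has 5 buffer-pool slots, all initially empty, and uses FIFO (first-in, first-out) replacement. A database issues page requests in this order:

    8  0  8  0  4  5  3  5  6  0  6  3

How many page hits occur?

8 → fault, frames {8}
0 → fault, frames {8,0}
8 → hit
0 → hit
4 → fault, frames {8,0,4}
5 → fault, frames {8,0,4,5}
3 → fault, frames {8,0,4,5,3}
5 → hit
6 → fault, evict 8, frames {0,4,5,3,6}
0 → hit
6 → hit
3 → hit
Hits: 6.

6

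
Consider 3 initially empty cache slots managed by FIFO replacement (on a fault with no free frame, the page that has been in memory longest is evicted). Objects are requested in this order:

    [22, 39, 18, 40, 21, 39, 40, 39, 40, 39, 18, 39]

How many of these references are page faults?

7

22 → fault, frames (22)
39 → fault, frames (22 39)
18 → fault, frames (22 39 18)
40 → fault, evict 22, frames (39 18 40)
21 → fault, evict 39, frames (18 40 21)
39 → fault, evict 18, frames (40 21 39)
40 → hit
39 → hit
40 → hit
39 → hit
18 → fault, evict 40, frames (21 39 18)
39 → hit
Page faults: 7.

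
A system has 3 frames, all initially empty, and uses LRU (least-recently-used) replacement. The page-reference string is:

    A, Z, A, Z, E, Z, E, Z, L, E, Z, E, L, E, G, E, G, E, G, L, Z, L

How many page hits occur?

16

A: fault, frames {A}
Z: fault, frames {A,Z}
A: hit
Z: hit
E: fault, frames {A,Z,E}
Z: hit
E: hit
Z: hit
L: fault, evict A, frames {E,Z,L}
E: hit
Z: hit
E: hit
L: hit
E: hit
G: fault, evict Z, frames {L,E,G}
E: hit
G: hit
E: hit
G: hit
L: hit
Z: fault, evict E, frames {G,L,Z}
L: hit
Hits: 16.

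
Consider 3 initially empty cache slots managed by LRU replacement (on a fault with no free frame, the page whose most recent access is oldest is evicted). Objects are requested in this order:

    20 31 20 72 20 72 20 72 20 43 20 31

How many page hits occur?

20 -> miss, frames (20)
31 -> miss, frames (20 31)
20 -> hit
72 -> miss, frames (31 20 72)
20 -> hit
72 -> hit
20 -> hit
72 -> hit
20 -> hit
43 -> miss, evict 31, frames (72 20 43)
20 -> hit
31 -> miss, evict 72, frames (43 20 31)
Hits: 7.

7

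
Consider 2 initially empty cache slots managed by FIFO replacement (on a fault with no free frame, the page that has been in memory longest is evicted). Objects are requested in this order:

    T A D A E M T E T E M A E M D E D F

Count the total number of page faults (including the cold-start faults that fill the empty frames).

T → fault, frames [T]
A → fault, frames [T, A]
D → fault, evict T, frames [A, D]
A → hit
E → fault, evict A, frames [D, E]
M → fault, evict D, frames [E, M]
T → fault, evict E, frames [M, T]
E → fault, evict M, frames [T, E]
T → hit
E → hit
M → fault, evict T, frames [E, M]
A → fault, evict E, frames [M, A]
E → fault, evict M, frames [A, E]
M → fault, evict A, frames [E, M]
D → fault, evict E, frames [M, D]
E → fault, evict M, frames [D, E]
D → hit
F → fault, evict D, frames [E, F]
Page faults: 14.

14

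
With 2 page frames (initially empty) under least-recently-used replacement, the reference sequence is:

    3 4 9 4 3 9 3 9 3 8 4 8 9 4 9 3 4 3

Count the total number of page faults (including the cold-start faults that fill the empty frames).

11

3 -> fault, frames {3}
4 -> fault, frames {3,4}
9 -> fault, evict 3, frames {4,9}
4 -> hit
3 -> fault, evict 9, frames {4,3}
9 -> fault, evict 4, frames {3,9}
3 -> hit
9 -> hit
3 -> hit
8 -> fault, evict 9, frames {3,8}
4 -> fault, evict 3, frames {8,4}
8 -> hit
9 -> fault, evict 4, frames {8,9}
4 -> fault, evict 8, frames {9,4}
9 -> hit
3 -> fault, evict 4, frames {9,3}
4 -> fault, evict 9, frames {3,4}
3 -> hit
Page faults: 11.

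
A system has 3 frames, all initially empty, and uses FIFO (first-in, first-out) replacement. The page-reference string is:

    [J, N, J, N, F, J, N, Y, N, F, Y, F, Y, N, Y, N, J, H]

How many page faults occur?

6

J → miss, frames (J)
N → miss, frames (J N)
J → hit
N → hit
F → miss, frames (J N F)
J → hit
N → hit
Y → miss, evict J, frames (N F Y)
N → hit
F → hit
Y → hit
F → hit
Y → hit
N → hit
Y → hit
N → hit
J → miss, evict N, frames (F Y J)
H → miss, evict F, frames (Y J H)
Page faults: 6.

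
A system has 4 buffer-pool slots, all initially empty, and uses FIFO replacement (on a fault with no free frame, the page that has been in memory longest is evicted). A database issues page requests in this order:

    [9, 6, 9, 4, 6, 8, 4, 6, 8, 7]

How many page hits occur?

5

9 -> fault, frames (9)
6 -> fault, frames (9 6)
9 -> hit
4 -> fault, frames (9 6 4)
6 -> hit
8 -> fault, frames (9 6 4 8)
4 -> hit
6 -> hit
8 -> hit
7 -> fault, evict 9, frames (6 4 8 7)
Hits: 5.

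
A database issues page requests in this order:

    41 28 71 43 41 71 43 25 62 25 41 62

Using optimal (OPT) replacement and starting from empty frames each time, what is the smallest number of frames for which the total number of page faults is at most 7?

3

f=1: 12 faults
f=2: 8 faults
f=3: 6 faults
f=4: 6 faults
f=5: 6 faults
f=6: 6 faults
Smallest f with faults ≤ 7 is 3.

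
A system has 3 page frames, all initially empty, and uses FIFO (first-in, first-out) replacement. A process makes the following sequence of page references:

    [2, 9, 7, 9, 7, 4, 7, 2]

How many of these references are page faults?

5

2: miss, frames {2}
9: miss, frames {2,9}
7: miss, frames {2,9,7}
9: hit
7: hit
4: miss, evict 2, frames {9,7,4}
7: hit
2: miss, evict 9, frames {7,4,2}
Page faults: 5.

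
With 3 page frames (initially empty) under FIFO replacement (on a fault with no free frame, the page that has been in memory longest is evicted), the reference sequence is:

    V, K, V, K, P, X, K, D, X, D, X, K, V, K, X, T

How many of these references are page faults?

9

V: miss, frames {V}
K: miss, frames {V,K}
V: hit
K: hit
P: miss, frames {V,K,P}
X: miss, evict V, frames {K,P,X}
K: hit
D: miss, evict K, frames {P,X,D}
X: hit
D: hit
X: hit
K: miss, evict P, frames {X,D,K}
V: miss, evict X, frames {D,K,V}
K: hit
X: miss, evict D, frames {K,V,X}
T: miss, evict K, frames {V,X,T}
Page faults: 9.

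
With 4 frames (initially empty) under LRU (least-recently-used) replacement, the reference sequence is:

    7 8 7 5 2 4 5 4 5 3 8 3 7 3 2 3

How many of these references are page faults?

9

7: miss, frames {7}
8: miss, frames {7,8}
7: hit
5: miss, frames {8,7,5}
2: miss, frames {8,7,5,2}
4: miss, evict 8, frames {7,5,2,4}
5: hit
4: hit
5: hit
3: miss, evict 7, frames {2,4,5,3}
8: miss, evict 2, frames {4,5,3,8}
3: hit
7: miss, evict 4, frames {5,8,3,7}
3: hit
2: miss, evict 5, frames {8,7,3,2}
3: hit
Page faults: 9.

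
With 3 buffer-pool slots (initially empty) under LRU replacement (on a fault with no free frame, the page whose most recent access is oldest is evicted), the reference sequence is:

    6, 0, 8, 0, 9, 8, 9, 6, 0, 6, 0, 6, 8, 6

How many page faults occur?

7

6 → fault, frames (6)
0 → fault, frames (6 0)
8 → fault, frames (6 0 8)
0 → hit
9 → fault, evict 6, frames (8 0 9)
8 → hit
9 → hit
6 → fault, evict 0, frames (8 9 6)
0 → fault, evict 8, frames (9 6 0)
6 → hit
0 → hit
6 → hit
8 → fault, evict 9, frames (0 6 8)
6 → hit
Page faults: 7.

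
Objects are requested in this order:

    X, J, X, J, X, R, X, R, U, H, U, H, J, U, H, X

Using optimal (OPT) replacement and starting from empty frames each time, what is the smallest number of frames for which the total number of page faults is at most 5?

f=1: 16 faults
f=2: 8 faults
f=3: 6 faults
f=4: 5 faults
f=5: 5 faults
Smallest f with faults ≤ 5 is 4.

4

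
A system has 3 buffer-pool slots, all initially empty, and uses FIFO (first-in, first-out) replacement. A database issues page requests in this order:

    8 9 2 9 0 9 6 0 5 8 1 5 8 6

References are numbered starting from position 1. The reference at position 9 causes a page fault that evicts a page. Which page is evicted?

2

pos 1: 8 → miss, frames (8)
pos 2: 9 → miss, frames (8 9)
pos 3: 2 → miss, frames (8 9 2)
pos 4: 9 → hit
pos 5: 0 → miss, evict 8, frames (9 2 0)
pos 6: 9 → hit
pos 7: 6 → miss, evict 9, frames (2 0 6)
pos 8: 0 → hit
pos 9: 5 → miss, evict 2, frames (0 6 5)
At position 9, page 2 is evicted.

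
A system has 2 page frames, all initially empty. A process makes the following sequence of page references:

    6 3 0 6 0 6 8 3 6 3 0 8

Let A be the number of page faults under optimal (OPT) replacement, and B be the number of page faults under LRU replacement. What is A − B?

-2

Under OPT: F F F . . . F F . . F F → 7 faults.
Under LRU: F F F F . . F F F . F F → 9 faults.
A − B = 7 − 9 = -2.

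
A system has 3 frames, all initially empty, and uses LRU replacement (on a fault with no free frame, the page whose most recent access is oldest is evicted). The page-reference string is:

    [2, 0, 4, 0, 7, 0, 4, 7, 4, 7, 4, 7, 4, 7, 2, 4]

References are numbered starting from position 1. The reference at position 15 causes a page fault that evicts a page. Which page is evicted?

0

pos 1: 2 → miss, frames [2]
pos 2: 0 → miss, frames [2, 0]
pos 3: 4 → miss, frames [2, 0, 4]
pos 4: 0 → hit
pos 5: 7 → miss, evict 2, frames [4, 0, 7]
pos 6: 0 → hit
pos 7: 4 → hit
pos 8: 7 → hit
pos 9: 4 → hit
pos 10: 7 → hit
pos 11: 4 → hit
pos 12: 7 → hit
pos 13: 4 → hit
pos 14: 7 → hit
pos 15: 2 → miss, evict 0, frames [4, 7, 2]
At position 15, page 0 is evicted.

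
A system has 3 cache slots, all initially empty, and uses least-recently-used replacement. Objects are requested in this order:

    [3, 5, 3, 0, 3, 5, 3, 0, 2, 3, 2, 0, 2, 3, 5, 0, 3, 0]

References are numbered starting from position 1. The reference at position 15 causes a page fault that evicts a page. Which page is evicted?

0

pos 1: 3 -> fault, frames (3)
pos 2: 5 -> fault, frames (3 5)
pos 3: 3 -> hit
pos 4: 0 -> fault, frames (5 3 0)
pos 5: 3 -> hit
pos 6: 5 -> hit
pos 7: 3 -> hit
pos 8: 0 -> hit
pos 9: 2 -> fault, evict 5, frames (3 0 2)
pos 10: 3 -> hit
pos 11: 2 -> hit
pos 12: 0 -> hit
pos 13: 2 -> hit
pos 14: 3 -> hit
pos 15: 5 -> fault, evict 0, frames (2 3 5)
At position 15, page 0 is evicted.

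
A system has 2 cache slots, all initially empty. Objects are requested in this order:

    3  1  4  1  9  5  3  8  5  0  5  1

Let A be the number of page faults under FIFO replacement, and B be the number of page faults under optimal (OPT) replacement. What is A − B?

Under FIFO: F F F . F F F F F F . F → 10 faults.
Under OPT: F F F . F F F F . F . F → 9 faults.
A − B = 10 − 9 = 1.

1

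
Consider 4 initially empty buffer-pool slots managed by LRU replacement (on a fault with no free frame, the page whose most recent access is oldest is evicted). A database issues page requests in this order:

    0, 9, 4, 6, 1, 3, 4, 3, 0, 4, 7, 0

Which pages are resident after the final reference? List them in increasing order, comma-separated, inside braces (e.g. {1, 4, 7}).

{0, 3, 4, 7}

0 -> fault, frames {0}
9 -> fault, frames {0,9}
4 -> fault, frames {0,9,4}
6 -> fault, frames {0,9,4,6}
1 -> fault, evict 0, frames {9,4,6,1}
3 -> fault, evict 9, frames {4,6,1,3}
4 -> hit
3 -> hit
0 -> fault, evict 6, frames {1,4,3,0}
4 -> hit
7 -> fault, evict 1, frames {3,0,4,7}
0 -> hit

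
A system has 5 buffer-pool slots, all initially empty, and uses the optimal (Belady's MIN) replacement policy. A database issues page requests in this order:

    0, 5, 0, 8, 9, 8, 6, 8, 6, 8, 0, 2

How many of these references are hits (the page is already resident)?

6

0: miss, frames [0]
5: miss, frames [0, 5]
0: hit
8: miss, frames [0, 5, 8]
9: miss, frames [0, 5, 8, 9]
8: hit
6: miss, frames [0, 5, 8, 9, 6]
8: hit
6: hit
8: hit
0: hit
2: miss, evict 6, frames [0, 5, 8, 9, 2]
Hits: 6.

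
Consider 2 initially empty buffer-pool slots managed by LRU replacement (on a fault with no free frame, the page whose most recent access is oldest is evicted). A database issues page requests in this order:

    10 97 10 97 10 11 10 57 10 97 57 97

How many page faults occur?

10 -> fault, frames (10)
97 -> fault, frames (10 97)
10 -> hit
97 -> hit
10 -> hit
11 -> fault, evict 97, frames (10 11)
10 -> hit
57 -> fault, evict 11, frames (10 57)
10 -> hit
97 -> fault, evict 57, frames (10 97)
57 -> fault, evict 10, frames (97 57)
97 -> hit
Page faults: 6.

6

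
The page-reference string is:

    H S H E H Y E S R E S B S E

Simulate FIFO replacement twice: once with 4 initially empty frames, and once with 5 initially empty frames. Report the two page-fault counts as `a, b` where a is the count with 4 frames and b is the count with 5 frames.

4 frames: F F . F . F . . F . . F F F → 8 faults.
5 frames: F F . F . F . . F . . F . . → 6 faults.
6 < 8: adding a frame reduced faults, as is typical.

8, 6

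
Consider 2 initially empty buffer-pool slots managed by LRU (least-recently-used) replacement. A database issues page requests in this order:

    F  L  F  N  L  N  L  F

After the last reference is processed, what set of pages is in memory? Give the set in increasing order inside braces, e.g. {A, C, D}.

{F, L}

F → fault, frames {F}
L → fault, frames {F,L}
F → hit
N → fault, evict L, frames {F,N}
L → fault, evict F, frames {N,L}
N → hit
L → hit
F → fault, evict N, frames {L,F}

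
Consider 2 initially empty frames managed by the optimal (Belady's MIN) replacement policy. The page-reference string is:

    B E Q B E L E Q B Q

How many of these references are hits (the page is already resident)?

3

B: miss, frames {B}
E: miss, frames {B,E}
Q: miss, evict E, frames {B,Q}
B: hit
E: miss, evict B, frames {Q,E}
L: miss, evict Q, frames {E,L}
E: hit
Q: miss, evict L, frames {E,Q}
B: miss, evict E, frames {Q,B}
Q: hit
Hits: 3.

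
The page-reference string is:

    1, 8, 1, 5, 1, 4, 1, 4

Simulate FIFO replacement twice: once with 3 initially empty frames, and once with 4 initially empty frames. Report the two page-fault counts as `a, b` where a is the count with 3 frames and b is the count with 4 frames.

5, 4

3 frames: F F . F . F F . → 5 faults.
4 frames: F F . F . F . . → 4 faults.
4 < 5: adding a frame reduced faults, as is typical.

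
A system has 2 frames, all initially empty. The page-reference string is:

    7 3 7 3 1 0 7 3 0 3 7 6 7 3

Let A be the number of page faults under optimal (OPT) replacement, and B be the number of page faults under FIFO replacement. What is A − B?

-2

Under OPT: F F . . F F . F . . F F . F → 8 faults.
Under FIFO: F F . . F F F F F . F F . F → 10 faults.
A − B = 8 − 10 = -2.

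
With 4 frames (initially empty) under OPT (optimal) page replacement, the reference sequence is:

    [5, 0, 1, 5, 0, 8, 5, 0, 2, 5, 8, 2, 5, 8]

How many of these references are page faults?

5

5 → miss, frames (5)
0 → miss, frames (5 0)
1 → miss, frames (5 0 1)
5 → hit
0 → hit
8 → miss, frames (5 0 1 8)
5 → hit
0 → hit
2 → miss, evict 1, frames (5 0 8 2)
5 → hit
8 → hit
2 → hit
5 → hit
8 → hit
Page faults: 5.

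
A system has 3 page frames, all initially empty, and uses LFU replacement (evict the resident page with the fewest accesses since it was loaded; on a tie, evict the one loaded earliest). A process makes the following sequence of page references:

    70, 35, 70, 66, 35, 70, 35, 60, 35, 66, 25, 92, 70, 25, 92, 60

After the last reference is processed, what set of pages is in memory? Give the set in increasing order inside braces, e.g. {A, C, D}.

{35, 60, 70}

70 -> miss, frames {70}
35 -> miss, frames {70,35}
70 -> hit
66 -> miss, frames {70,35,66}
35 -> hit
70 -> hit
35 -> hit
60 -> miss, evict 66, frames {70,35,60}
35 -> hit
66 -> miss, evict 60, frames {70,35,66}
25 -> miss, evict 66, frames {70,35,25}
92 -> miss, evict 25, frames {70,35,92}
70 -> hit
25 -> miss, evict 92, frames {70,35,25}
92 -> miss, evict 25, frames {70,35,92}
60 -> miss, evict 92, frames {70,35,60}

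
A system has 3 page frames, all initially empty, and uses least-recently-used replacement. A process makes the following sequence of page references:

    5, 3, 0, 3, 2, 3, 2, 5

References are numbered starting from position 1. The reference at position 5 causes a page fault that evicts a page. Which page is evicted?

5

pos 1: 5: miss, frames {5}
pos 2: 3: miss, frames {5,3}
pos 3: 0: miss, frames {5,3,0}
pos 4: 3: hit
pos 5: 2: miss, evict 5, frames {0,3,2}
At position 5, page 5 is evicted.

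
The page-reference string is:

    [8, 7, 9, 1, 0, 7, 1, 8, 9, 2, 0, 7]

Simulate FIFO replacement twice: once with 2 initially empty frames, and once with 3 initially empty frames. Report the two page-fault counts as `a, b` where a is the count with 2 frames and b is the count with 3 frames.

2 frames: F F F F F F F F F F F F → 12 faults.
3 frames: F F F F F F . F F F F F → 11 faults.
11 < 12: adding a frame reduced faults, as is typical.

12, 11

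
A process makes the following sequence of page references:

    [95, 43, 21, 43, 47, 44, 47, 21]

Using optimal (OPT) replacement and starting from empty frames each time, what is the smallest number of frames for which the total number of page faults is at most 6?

f=1: 8 faults
f=2: 6 faults
f=3: 5 faults
f=4: 5 faults
f=5: 5 faults
Smallest f with faults ≤ 6 is 2.

2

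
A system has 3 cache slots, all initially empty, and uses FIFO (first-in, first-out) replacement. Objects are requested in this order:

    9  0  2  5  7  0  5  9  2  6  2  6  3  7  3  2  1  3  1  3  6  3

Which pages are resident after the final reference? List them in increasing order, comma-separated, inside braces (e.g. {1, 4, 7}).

{1, 3, 6}

9: miss, frames [9]
0: miss, frames [9, 0]
2: miss, frames [9, 0, 2]
5: miss, evict 9, frames [0, 2, 5]
7: miss, evict 0, frames [2, 5, 7]
0: miss, evict 2, frames [5, 7, 0]
5: hit
9: miss, evict 5, frames [7, 0, 9]
2: miss, evict 7, frames [0, 9, 2]
6: miss, evict 0, frames [9, 2, 6]
2: hit
6: hit
3: miss, evict 9, frames [2, 6, 3]
7: miss, evict 2, frames [6, 3, 7]
3: hit
2: miss, evict 6, frames [3, 7, 2]
1: miss, evict 3, frames [7, 2, 1]
3: miss, evict 7, frames [2, 1, 3]
1: hit
3: hit
6: miss, evict 2, frames [1, 3, 6]
3: hit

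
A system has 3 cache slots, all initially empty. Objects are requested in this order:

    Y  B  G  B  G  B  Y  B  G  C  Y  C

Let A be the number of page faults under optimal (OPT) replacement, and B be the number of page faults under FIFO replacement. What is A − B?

-1

Under OPT: F F F . . . . . . F . . → 4 faults.
Under FIFO: F F F . . . . . . F F . → 5 faults.
A − B = 4 − 5 = -1.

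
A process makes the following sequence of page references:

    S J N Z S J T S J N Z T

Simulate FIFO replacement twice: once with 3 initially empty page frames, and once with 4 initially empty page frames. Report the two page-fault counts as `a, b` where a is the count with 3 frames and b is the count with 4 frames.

9, 10

3 frames: F F F F F F F . . F F . → 9 faults.
4 frames: F F F F . . F F F F F F → 10 faults.
10 > 9: adding a frame increased faults — Belady's anomaly.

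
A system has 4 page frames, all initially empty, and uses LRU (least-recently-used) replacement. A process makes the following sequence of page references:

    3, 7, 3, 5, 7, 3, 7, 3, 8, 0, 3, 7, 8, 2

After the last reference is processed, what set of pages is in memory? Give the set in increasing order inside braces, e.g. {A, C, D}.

3 -> fault, frames {3}
7 -> fault, frames {3,7}
3 -> hit
5 -> fault, frames {7,3,5}
7 -> hit
3 -> hit
7 -> hit
3 -> hit
8 -> fault, frames {5,7,3,8}
0 -> fault, evict 5, frames {7,3,8,0}
3 -> hit
7 -> hit
8 -> hit
2 -> fault, evict 0, frames {3,7,8,2}

{2, 3, 7, 8}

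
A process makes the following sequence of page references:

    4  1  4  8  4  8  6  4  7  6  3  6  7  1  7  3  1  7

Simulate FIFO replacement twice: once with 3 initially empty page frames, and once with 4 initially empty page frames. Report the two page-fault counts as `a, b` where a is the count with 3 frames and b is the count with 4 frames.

11, 7

3 frames: F F . F . . F F F . F F . F F F . . → 11 faults.
4 frames: F F . F . . F . F . F . . F . . . . → 7 faults.
7 < 11: adding a frame reduced faults, as is typical.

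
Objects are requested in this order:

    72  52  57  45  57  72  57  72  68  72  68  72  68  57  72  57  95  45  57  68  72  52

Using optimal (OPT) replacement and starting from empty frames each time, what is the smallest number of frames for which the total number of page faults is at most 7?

5

f=1: 22 faults
f=2: 12 faults
f=3: 9 faults
f=4: 8 faults
f=5: 7 faults
f=6: 6 faults
Smallest f with faults ≤ 7 is 5.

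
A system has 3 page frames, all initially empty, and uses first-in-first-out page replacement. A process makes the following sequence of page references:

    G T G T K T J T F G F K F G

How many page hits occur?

G → fault, frames {G}
T → fault, frames {G,T}
G → hit
T → hit
K → fault, frames {G,T,K}
T → hit
J → fault, evict G, frames {T,K,J}
T → hit
F → fault, evict T, frames {K,J,F}
G → fault, evict K, frames {J,F,G}
F → hit
K → fault, evict J, frames {F,G,K}
F → hit
G → hit
Hits: 7.

7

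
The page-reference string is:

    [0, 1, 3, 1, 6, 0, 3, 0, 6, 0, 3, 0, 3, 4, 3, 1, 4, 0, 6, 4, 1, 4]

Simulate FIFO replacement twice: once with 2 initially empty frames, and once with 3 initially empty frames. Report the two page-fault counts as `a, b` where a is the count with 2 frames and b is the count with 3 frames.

2 frames: F F F . F F F . F F F . . F . F . F F F F . → 15 faults.
3 frames: F F F . F F . . . . . . . F F F . F F F F . → 12 faults.
12 < 15: adding a frame reduced faults, as is typical.

15, 12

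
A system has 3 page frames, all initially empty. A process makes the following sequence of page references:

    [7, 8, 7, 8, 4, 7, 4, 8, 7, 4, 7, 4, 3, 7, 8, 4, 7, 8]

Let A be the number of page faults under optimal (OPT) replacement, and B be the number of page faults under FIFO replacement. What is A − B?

Under OPT: F F . . F . . . . . . . F . . F . . → 5 faults.
Under FIFO: F F . . F . . . . . . . F F F F . . → 7 faults.
A − B = 5 − 7 = -2.

-2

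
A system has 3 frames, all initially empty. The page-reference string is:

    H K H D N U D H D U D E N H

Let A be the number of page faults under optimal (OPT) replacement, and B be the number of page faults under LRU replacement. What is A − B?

Under OPT: F F . F F F . . . . . F F . → 7 faults.
Under LRU: F F . F F F . F . . . F F F → 9 faults.
A − B = 7 − 9 = -2.

-2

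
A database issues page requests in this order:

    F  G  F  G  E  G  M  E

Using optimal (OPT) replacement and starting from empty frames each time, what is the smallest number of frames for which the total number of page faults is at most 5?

f=1: 8 faults
f=2: 4 faults
f=3: 4 faults
f=4: 4 faults
Smallest f with faults ≤ 5 is 2.

2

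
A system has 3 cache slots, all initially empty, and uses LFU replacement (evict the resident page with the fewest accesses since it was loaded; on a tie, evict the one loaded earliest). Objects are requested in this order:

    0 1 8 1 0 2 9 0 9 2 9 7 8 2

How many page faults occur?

9

0: fault, frames [0]
1: fault, frames [0, 1]
8: fault, frames [0, 1, 8]
1: hit
0: hit
2: fault, evict 8, frames [0, 1, 2]
9: fault, evict 2, frames [0, 1, 9]
0: hit
9: hit
2: fault, evict 1, frames [0, 9, 2]
9: hit
7: fault, evict 2, frames [0, 9, 7]
8: fault, evict 7, frames [0, 9, 8]
2: fault, evict 8, frames [0, 9, 2]
Page faults: 9.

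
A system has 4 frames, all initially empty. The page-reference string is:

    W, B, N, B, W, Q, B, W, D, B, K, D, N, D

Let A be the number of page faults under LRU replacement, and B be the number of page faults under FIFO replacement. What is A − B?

Under LRU: F F F . . F . . F . F . F . → 7 faults.
Under FIFO: F F F . . F . . F . F . . . → 6 faults.
A − B = 7 − 6 = 1.

1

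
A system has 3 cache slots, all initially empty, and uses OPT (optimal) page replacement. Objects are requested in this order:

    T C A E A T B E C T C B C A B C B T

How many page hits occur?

10

T → fault, frames (T)
C → fault, frames (T C)
A → fault, frames (T C A)
E → fault, evict C, frames (T A E)
A → hit
T → hit
B → fault, evict A, frames (T E B)
E → hit
C → fault, evict E, frames (T B C)
T → hit
C → hit
B → hit
C → hit
A → fault, evict T, frames (B C A)
B → hit
C → hit
B → hit
T → fault, evict A, frames (B C T)
Hits: 10.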